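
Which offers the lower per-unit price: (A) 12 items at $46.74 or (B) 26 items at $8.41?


Deal A: $46.74/12 = $3.8950/unit
Deal B: $8.41/26 = $0.3235/unit
B is cheaper per unit
= Deal B

Deal B


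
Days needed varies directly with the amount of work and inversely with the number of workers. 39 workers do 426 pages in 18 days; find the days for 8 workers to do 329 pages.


Days ∝ work / workers, so d₂ = d₁ × (m₁/m₂) × (w₂/w₁)
Workers factor (inverse): 39/8 = 4.8750
Work factor (direct): 329/426 ≈ 0.7723
d₂ = 18 × 39/8 × 329/426 = (18 × 39 × 329) / (8 × 426) = 230958/3408
≈ 67.77 days

67.77 days


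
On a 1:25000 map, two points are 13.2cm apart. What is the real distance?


Real distance = map distance × scale
= 13.2cm × 25000
= 330000 cm = 3300.0 m
= 3.300 km

3.300 km


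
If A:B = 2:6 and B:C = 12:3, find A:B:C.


Match B: multiply A:B by 12 → 24:72
Multiply B:C by 6 → 72:18
Combined: 24:72:18
GCD = 6
= 4:12:3

4:12:3


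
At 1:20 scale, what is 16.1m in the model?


Model size = real / scale
= 16.1 / 20
= 0.8050 m

0.8050 m


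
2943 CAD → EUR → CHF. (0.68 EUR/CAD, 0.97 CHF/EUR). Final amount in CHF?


Step 1: 2943 CAD × 0.68 = 2001.24 EUR
Step 2: 2001.24 EUR × 0.97 = 1941.20 CHF
Implied rate CAD→CHF = 0.68 × 0.97 = 0.6596
= 1941.20 CHF

1941.20 CHF


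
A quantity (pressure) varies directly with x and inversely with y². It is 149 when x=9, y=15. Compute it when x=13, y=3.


z = k·x/y²
Solve for k using the known point: k = z·y²/x = 149×225/9 = 33525/9 = 3725.0000
Now evaluate at x=13, y=3:
z = k × 13 / 9 = (33525 × 13) / (9 × 9) = 435825/81
≈ 5380.5556

5380.5556


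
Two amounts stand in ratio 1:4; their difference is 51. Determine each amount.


Let A = 1k, B = 4k.
4k - 1k = 51
3k = 51 → k = 51/3 = 17
A = 1×17 = 17, B = 4×17 = 68
= A = 17, B = 68

A = 17, B = 68


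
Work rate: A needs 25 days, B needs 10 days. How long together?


Rate of A = 1/25 per day
Rate of B = 1/10 per day
Combined rate = 1/25 + 1/10 = 35/250 = 0.1400 per day
Days = 1 / combined rate = 250/35
≈ 7.14 days

7.14 days


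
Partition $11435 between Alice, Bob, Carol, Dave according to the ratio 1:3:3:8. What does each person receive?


Total parts = 1 + 3 + 3 + 8 = 15
Alice: 11435 × 1/15 = 762.33
Bob: 11435 × 3/15 = 2287.00
Carol: 11435 × 3/15 = 2287.00
Dave: 11435 × 8/15 = 6098.67
= Alice: $762.33, Bob: $2287.00, Carol: $2287.00, Dave: $6098.67

Alice: $762.33, Bob: $2287.00, Carol: $2287.00, Dave: $6098.67


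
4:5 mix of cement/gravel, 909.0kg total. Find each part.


Total parts = 4 + 5 = 9
cement: 909.0 × 4/9 = 404.0kg
gravel: 909.0 × 5/9 = 505.0kg
= 404.0kg and 505.0kg

404.0kg and 505.0kg


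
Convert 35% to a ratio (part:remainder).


35% means 35 parts out of 100; remainder = 65
Part : remainder = 35:65
GCD = 5
= 7:13

7:13


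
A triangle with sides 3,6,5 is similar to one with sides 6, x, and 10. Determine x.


Scale factor = 6/3 = 2
Missing side = 6 × 2
= 12.0

12.0


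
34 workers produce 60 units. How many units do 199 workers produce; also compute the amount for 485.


Direct proportion: y/x = constant
k = 60/34 ≈ 1.7647
y at x=199: k × 199 = 60 × 199 / 34 = 11940/34 ≈ 351.18
y at x=485: k × 485 = 60 × 485 / 34 = 29100/34 ≈ 855.88
= 351.18 and 855.88

351.18 and 855.88


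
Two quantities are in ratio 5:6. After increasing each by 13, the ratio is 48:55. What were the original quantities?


Let A = 5k, B = 6k.
(5k + 13) / (6k + 13) = 48/55
Cross-multiply: 55(5k + 13) = 48(6k + 13)
275k + 715 = 288k + 624
275k - 288k = 624 - 715
-13k = -91
k = -91/-13 = 7
A = 5×7 = 35, B = 6×7 = 42
= A = 35, B = 42

A = 35, B = 42


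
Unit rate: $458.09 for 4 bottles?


Unit rate = total / quantity
= 458.09 / 4
= $114.52 per unit

$114.52 per unit


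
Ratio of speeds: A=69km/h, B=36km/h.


Ratio = 69:36
GCD = 3
Simplified = 23:12
Time ratio (same distance) = 12:23
Speed ratio = 23:12

23:12


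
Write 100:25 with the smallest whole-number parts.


GCD(100, 25) = 25
100/25 : 25/25
= 4:1

4:1


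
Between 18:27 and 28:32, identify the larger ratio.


18/27 = 0.6667
28/32 = 0.8750
0.6667 < 0.8750, so 18:27 is less
= 28:32

28:32


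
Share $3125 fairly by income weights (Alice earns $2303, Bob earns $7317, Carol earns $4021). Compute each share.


Total income = 2303 + 7317 + 4021 = $13641
Alice: $3125 × 2303/13641 = $527.59
Bob: $3125 × 7317/13641 = $1676.24
Carol: $3125 × 4021/13641 = $921.17
= Alice: $527.59, Bob: $1676.24, Carol: $921.17

Alice: $527.59, Bob: $1676.24, Carol: $921.17


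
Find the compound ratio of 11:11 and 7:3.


Compound ratio = (11×7) : (11×3)
= 77:33
GCD = 11
= 7:3

7:3


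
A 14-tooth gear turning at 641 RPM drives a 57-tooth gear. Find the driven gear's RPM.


Gear ratio = 14:57 = 14:57
RPM_B = RPM_A × (teeth_A / teeth_B)
= 641 × (14/57)
= 157.4 RPM

157.4 RPM


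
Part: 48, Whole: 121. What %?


Percentage = (part / whole) × 100
= (48 / 121) × 100
≈ 39.67%

39.67%


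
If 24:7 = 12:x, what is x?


Cross multiply: 24 × x = 7 × 12
24x = 84
x = 84 / 24
= 3.50

3.50


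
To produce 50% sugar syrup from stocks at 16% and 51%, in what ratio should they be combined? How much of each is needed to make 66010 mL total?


Let x parts of 16% mix with y parts of 51%.
16x + 51y = 50(x + y)
16x + 51y = 50x + 50y
x(16 - 50) = y(50 - 51)
x/y = (51 - 50)/(50 - 16) = 1/34
Simplify: 1:34
Total parts = 35; one part = 66010/35 = 1886.00 mL
16% solution: 1×1886.00 = 1886.00 mL
51% solution: 34×1886.00 = 64124.00 mL
= ratio 1:34; 1886.00 mL and 64124.00 mL

ratio 1:34; 1886.00 mL and 64124.00 mL


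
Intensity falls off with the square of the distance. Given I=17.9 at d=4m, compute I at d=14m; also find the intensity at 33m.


I₁d₁² = I₂d₂²
I at 14m = 17.9 × (4/14)² = 17.9 × 16/196 = 286.4/196 ≈ 1.4612
I at 33m = 17.9 × (4/33)² = 17.9 × 16/1089 = 286.4/1089 ≈ 0.2630
= 1.4612 and 0.2630

1.4612 and 0.2630


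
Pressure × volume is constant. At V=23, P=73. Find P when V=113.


Inverse proportion: x × y = constant
k = 23 × 73 = 1679
y₂ = k / 113 = 1679 / 113
= 14.86

14.86


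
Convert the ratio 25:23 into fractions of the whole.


Total parts = 25 + 23 = 48
First part: 25/48 = 25/48
Second part: 23/48 = 23/48
= 25/48 and 23/48

25/48 and 23/48


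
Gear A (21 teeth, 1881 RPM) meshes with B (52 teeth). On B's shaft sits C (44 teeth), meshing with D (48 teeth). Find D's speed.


Stage 1: RPM_B = RPM_A × t_A/t_B = 1881 × 21/52 = 39501/52 ≈ 759.63
B and C share a shaft → RPM_C = RPM_B
Stage 2: RPM_D = RPM_C × t_C/t_D = RPM_A × (t_A×t_C)/(t_B×t_D)
Overall ratio = (21×44)/(52×48) = 924/2496
RPM_D = 1881 × 924/2496 = 1738044/2496
≈ 696.33 RPM

696.33 RPM


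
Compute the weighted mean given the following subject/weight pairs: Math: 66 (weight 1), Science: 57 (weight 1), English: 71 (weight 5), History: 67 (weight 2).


Numerator = 66×1 + 57×1 + 71×5 + 67×2
= 66 + 57 + 355 + 134
= 612
Total weight = 9
Weighted avg = 612/9
= 68.00

68.00


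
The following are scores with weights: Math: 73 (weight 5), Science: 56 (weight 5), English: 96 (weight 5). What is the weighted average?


Numerator = 73×5 + 56×5 + 96×5
= 365 + 280 + 480
= 1125
Total weight = 15
Weighted avg = 1125/15
= 75.00

75.00


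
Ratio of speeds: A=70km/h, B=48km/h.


Ratio = 70:48
GCD = 2
Simplified = 35:24
Time ratio (same distance) = 24:35
Speed ratio = 35:24

35:24


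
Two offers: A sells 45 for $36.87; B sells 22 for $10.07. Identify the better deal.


Deal A: $36.87/45 = $0.8193/unit
Deal B: $10.07/22 = $0.4577/unit
B is cheaper per unit
= Deal B

Deal B


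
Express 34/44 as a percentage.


Percentage = (part / whole) × 100
= (34 / 44) × 100
≈ 77.27%

77.27%


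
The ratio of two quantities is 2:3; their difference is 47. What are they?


Let A = 2k, B = 3k.
3k - 2k = 47
1k = 47 → k = 47/1 = 47
A = 2×47 = 94, B = 3×47 = 141
= A = 94, B = 141

A = 94, B = 141


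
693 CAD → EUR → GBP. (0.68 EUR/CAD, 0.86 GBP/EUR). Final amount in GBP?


Step 1: 693 CAD × 0.68 = 471.24 EUR
Step 2: 471.24 EUR × 0.86 = 405.27 GBP
Implied rate CAD→GBP = 0.68 × 0.86 = 0.5848
= 405.27 GBP

405.27 GBP


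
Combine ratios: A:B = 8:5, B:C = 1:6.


Match B: multiply A:B by 1 → 8:5
Multiply B:C by 5 → 5:30
Combined: 8:5:30
GCD = 1
= 8:5:30

8:5:30


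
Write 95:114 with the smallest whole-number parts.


GCD(95, 114) = 19
95/19 : 114/19
= 5:6

5:6


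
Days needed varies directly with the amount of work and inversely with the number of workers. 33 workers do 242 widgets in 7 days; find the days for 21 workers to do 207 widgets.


Days ∝ work / workers, so d₂ = d₁ × (m₁/m₂) × (w₂/w₁)
Workers factor (inverse): 33/21 ≈ 1.5714
Work factor (direct): 207/242 ≈ 0.8554
d₂ = 7 × 33/21 × 207/242 = (7 × 33 × 207) / (21 × 242) = 47817/5082
≈ 9.41 days

9.41 days


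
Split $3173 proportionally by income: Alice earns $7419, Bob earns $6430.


Total income = 7419 + 6430 = $13849
Alice: $3173 × 7419/13849 = $1699.80
Bob: $3173 × 6430/13849 = $1473.20
= Alice: $1699.80, Bob: $1473.20

Alice: $1699.80, Bob: $1473.20


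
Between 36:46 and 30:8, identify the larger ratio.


36/46 = 0.7826
30/8 = 3.7500
0.7826 < 3.7500, so 36:46 is less
= 30:8

30:8


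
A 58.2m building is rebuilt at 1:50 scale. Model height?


Model size = real / scale
= 58.2 / 50
= 1.1640 m

1.1640 m


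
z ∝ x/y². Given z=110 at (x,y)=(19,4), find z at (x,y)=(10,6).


z = k·x/y²
Solve for k using the known point: k = z·y²/x = 110×16/19 = 1760/19 ≈ 92.6316
Now evaluate at x=10, y=6:
z = k × 10 / 36 = (1760 × 10) / (19 × 36) = 17600/684
≈ 25.7310

25.7310


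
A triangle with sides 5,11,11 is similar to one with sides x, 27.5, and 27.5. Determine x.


Scale factor = 27.5/11 = 2.5
Missing side = 5 × 2.5
= 12.5

12.5


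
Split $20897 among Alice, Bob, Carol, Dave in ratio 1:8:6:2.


Total parts = 1 + 8 + 6 + 2 = 17
Alice: 20897 × 1/17 = 1229.24
Bob: 20897 × 8/17 = 9833.88
Carol: 20897 × 6/17 = 7375.41
Dave: 20897 × 2/17 = 2458.47
= Alice: $1229.24, Bob: $9833.88, Carol: $7375.41, Dave: $2458.47

Alice: $1229.24, Bob: $9833.88, Carol: $7375.41, Dave: $2458.47


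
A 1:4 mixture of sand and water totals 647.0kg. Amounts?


Total parts = 1 + 4 = 5
sand: 647.0 × 1/5 = 129.4kg
water: 647.0 × 4/5 = 517.6kg
= 129.4kg and 517.6kg

129.4kg and 517.6kg


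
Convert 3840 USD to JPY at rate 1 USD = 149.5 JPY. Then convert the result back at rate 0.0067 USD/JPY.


Amount × rate = 3840 × 149.5 = 574080.00 JPY
Round-trip: 574080.00 × 0.0067 = 3846.34 USD
= 574080.00 JPY, then 3846.34 USD

574080.00 JPY, then 3846.34 USD


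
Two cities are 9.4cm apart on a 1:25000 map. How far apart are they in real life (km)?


Real distance = map distance × scale
= 9.4cm × 25000
= 235000 cm = 2350.0 m
= 2.350 km

2.350 km


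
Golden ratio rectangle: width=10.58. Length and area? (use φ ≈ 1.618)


φ = (1 + √5) / 2 ≈ 1.618
Length = width × φ = 10.58 × 1.618 = 17.11844
≈ 17.12
Area = width × length = 10.58 × 17.11844 = 181.1130952 ≈ 181.11
= Length: 17.12, Area: 181.11

Length: 17.12, Area: 181.11


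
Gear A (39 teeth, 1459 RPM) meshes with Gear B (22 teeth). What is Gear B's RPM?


Gear ratio = 39:22 = 39:22
RPM_B = RPM_A × (teeth_A / teeth_B)
= 1459 × (39/22)
= 2586.4 RPM

2586.4 RPM


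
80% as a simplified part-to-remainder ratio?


80% means 80 parts out of 100; remainder = 20
Part : remainder = 80:20
GCD = 20
= 4:1

4:1


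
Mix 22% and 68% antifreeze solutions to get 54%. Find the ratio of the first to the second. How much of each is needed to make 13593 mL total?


Let x parts of 22% mix with y parts of 68%.
22x + 68y = 54(x + y)
22x + 68y = 54x + 54y
x(22 - 54) = y(54 - 68)
x/y = (68 - 54)/(54 - 22) = 14/32
Simplify: 7:16
Total parts = 23; one part = 13593/23 = 591.00 mL
22% solution: 7×591.00 = 4137.00 mL
68% solution: 16×591.00 = 9456.00 mL
= ratio 7:16; 4137.00 mL and 9456.00 mL

ratio 7:16; 4137.00 mL and 9456.00 mL


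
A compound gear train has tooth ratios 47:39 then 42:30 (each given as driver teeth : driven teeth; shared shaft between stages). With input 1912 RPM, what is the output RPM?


Stage 1: RPM_B = RPM_A × t_A/t_B = 1912 × 47/39 = 89864/39 ≈ 2304.21
B and C share a shaft → RPM_C = RPM_B
Stage 2: RPM_D = RPM_C × t_C/t_D = RPM_A × (t_A×t_C)/(t_B×t_D)
Overall ratio = (47×42)/(39×30) = 1974/1170
RPM_D = 1912 × 1974/1170 = 3774288/1170
≈ 3225.89 RPM

3225.89 RPM


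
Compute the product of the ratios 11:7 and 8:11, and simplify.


Compound ratio = (11×8) : (7×11)
= 88:77
GCD = 11
= 8:7

8:7


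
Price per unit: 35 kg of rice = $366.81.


Unit rate = total / quantity
= 366.81 / 35
= $10.48 per unit

$10.48 per unit


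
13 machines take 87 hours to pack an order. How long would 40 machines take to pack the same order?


Inverse proportion: x × y = constant
k = 13 × 87 = 1131
y₂ = k / 40 = 1131 / 40
= 28.28

28.28


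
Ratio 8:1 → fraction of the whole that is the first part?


Total parts = 8 + 1 = 9
First part: 8/9 = 8/9
= 8/9

8/9


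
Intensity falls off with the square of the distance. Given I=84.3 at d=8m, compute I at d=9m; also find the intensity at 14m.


I₁d₁² = I₂d₂²
I at 9m = 84.3 × (8/9)² = 84.3 × 64/81 = 5395.2/81 ≈ 66.6074
I at 14m = 84.3 × (8/14)² = 84.3 × 64/196 = 5395.2/196 ≈ 27.5265
= 66.6074 and 27.5265

66.6074 and 27.5265


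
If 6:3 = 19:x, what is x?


Cross multiply: 6 × x = 3 × 19
6x = 57
x = 57 / 6
= 9.50

9.50


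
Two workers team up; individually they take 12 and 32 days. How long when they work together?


Rate of A = 1/12 per day
Rate of B = 1/32 per day
Combined rate = 1/12 + 1/32 = 44/384 ≈ 0.1146 per day
Days = 1 / combined rate = 384/44
≈ 8.73 days

8.73 days


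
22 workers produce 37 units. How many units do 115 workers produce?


Direct proportion: y/x = constant
k = 37/22 ≈ 1.6818
y₂ = k × 115 = 37 × 115 / 22 = 4255/22
≈ 193.41

193.41


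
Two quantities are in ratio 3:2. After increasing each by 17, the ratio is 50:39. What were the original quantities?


Let A = 3k, B = 2k.
(3k + 17) / (2k + 17) = 50/39
Cross-multiply: 39(3k + 17) = 50(2k + 17)
117k + 663 = 100k + 850
117k - 100k = 850 - 663
17k = 187
k = 187/17 = 11
A = 3×11 = 33, B = 2×11 = 22
= A = 33, B = 22

A = 33, B = 22


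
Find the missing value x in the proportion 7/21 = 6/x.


Cross multiply: 7 × x = 21 × 6
7x = 126
x = 126 / 7
= 18.00

18.00


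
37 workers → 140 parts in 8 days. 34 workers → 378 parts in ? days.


Days ∝ work / workers, so d₂ = d₁ × (m₁/m₂) × (w₂/w₁)
Workers factor (inverse): 37/34 ≈ 1.0882
Work factor (direct): 378/140 = 2.7000
d₂ = 8 × 37/34 × 378/140 = (8 × 37 × 378) / (34 × 140) = 111888/4760
≈ 23.51 days

23.51 days


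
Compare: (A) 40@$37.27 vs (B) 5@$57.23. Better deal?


Deal A: $37.27/40 = $0.9318/unit
Deal B: $57.23/5 = $11.4460/unit
A is cheaper per unit
= Deal A

Deal A


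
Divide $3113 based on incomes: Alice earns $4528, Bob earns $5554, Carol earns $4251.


Total income = 4528 + 5554 + 4251 = $14333
Alice: $3113 × 4528/14333 = $983.44
Bob: $3113 × 5554/14333 = $1206.28
Carol: $3113 × 4251/14333 = $923.28
= Alice: $983.44, Bob: $1206.28, Carol: $923.28

Alice: $983.44, Bob: $1206.28, Carol: $923.28


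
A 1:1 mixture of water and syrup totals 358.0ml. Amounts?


Total parts = 1 + 1 = 2
water: 358.0 × 1/2 = 179.0ml
syrup: 358.0 × 1/2 = 179.0ml
= 179.0ml and 179.0ml

179.0ml and 179.0ml


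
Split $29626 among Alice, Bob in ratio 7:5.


Total parts = 7 + 5 = 12
Alice: 29626 × 7/12 = 17281.83
Bob: 29626 × 5/12 = 12344.17
= Alice: $17281.83, Bob: $12344.17

Alice: $17281.83, Bob: $12344.17


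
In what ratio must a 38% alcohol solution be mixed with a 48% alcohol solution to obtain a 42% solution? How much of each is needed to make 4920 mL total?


Let x parts of 38% mix with y parts of 48%.
38x + 48y = 42(x + y)
38x + 48y = 42x + 42y
x(38 - 42) = y(42 - 48)
x/y = (48 - 42)/(42 - 38) = 6/4
Simplify: 3:2
Total parts = 5; one part = 4920/5 = 984.00 mL
38% solution: 3×984.00 = 2952.00 mL
48% solution: 2×984.00 = 1968.00 mL
= ratio 3:2; 2952.00 mL and 1968.00 mL

ratio 3:2; 2952.00 mL and 1968.00 mL


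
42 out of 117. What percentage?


Percentage = (part / whole) × 100
= (42 / 117) × 100
≈ 35.90%

35.90%


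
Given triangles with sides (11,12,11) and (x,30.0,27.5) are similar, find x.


Scale factor = 30.0/12 = 2.5
Missing side = 11 × 2.5
= 27.5

27.5


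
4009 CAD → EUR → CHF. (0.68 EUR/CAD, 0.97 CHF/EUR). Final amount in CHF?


Step 1: 4009 CAD × 0.68 = 2726.12 EUR
Step 2: 2726.12 EUR × 0.97 = 2644.34 CHF
Implied rate CAD→CHF = 0.68 × 0.97 = 0.6596
= 2644.34 CHF

2644.34 CHF


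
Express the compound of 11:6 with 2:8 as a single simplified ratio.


Compound ratio = (11×2) : (6×8)
= 22:48
GCD = 2
= 11:24

11:24


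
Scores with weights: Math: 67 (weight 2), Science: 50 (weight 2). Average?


Numerator = 67×2 + 50×2
= 134 + 100
= 234
Total weight = 4
Weighted avg = 234/4
= 58.50

58.50


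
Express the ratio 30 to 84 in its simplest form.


GCD(30, 84) = 6
30/6 : 84/6
= 5:14

5:14


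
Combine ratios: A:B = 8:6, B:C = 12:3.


Match B: multiply A:B by 12 → 96:72
Multiply B:C by 6 → 72:18
Combined: 96:72:18
GCD = 6
= 16:12:3

16:12:3


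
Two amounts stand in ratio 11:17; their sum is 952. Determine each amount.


Let A = 11k, B = 17k.
11k + 17k = 952
28k = 952 → k = 952/28 = 34
A = 11×34 = 374, B = 17×34 = 578
= A = 374, B = 578

A = 374, B = 578


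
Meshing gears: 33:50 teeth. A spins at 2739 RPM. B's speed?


Gear ratio = 33:50 = 33:50
RPM_B = RPM_A × (teeth_A / teeth_B)
= 2739 × (33/50)
= 1807.7 RPM

1807.7 RPM


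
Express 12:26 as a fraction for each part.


Total parts = 12 + 26 = 38
First part: 12/38 = 6/19
Second part: 26/38 = 13/19
= 6/19 and 13/19

6/19 and 13/19


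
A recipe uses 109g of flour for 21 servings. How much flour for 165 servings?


Direct proportion: y/x = constant
k = 109/21 ≈ 5.1905
y₂ = k × 165 = 109 × 165 / 21 = 17985/21
≈ 856.43

856.43


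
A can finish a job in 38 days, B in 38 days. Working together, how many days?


Rate of A = 1/38 per day
Rate of B = 1/38 per day
Combined rate = 1/38 + 1/38 = 76/1444 ≈ 0.0526 per day
Days = 1 / combined rate = 1444/76
= 19.00 days

19.00 days


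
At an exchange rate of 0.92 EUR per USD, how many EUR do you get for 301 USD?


Amount × rate = 301 × 0.92
= 276.92 EUR

276.92 EUR


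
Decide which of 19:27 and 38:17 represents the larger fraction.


19/27 = 0.7037
38/17 = 2.2353
0.7037 < 2.2353, so 19:27 is less
= 38:17

38:17


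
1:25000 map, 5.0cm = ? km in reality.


Real distance = map distance × scale
= 5.0cm × 25000
= 125000 cm = 1250.0 m
= 1.250 km

1.250 km


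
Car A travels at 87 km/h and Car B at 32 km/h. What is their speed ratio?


Ratio = 87:32
GCD = 1
Simplified = 87:32
Time ratio (same distance) = 32:87
Speed ratio = 87:32

87:32


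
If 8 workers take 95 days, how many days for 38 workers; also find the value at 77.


Inverse proportion: x × y = constant
k = 8 × 95 = 760
At x=38: k/38 = 20.00
At x=77: k/77 = 9.87
= 20.00 and 9.87

20.00 and 9.87


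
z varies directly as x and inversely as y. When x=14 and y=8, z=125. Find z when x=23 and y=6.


z = k·x/y
Solve for k using the known point: k = z·y/x = 125×8/14 = 1000/14 ≈ 71.4286
Now evaluate at x=23, y=6:
z = k × 23 / 6 = (1000 × 23) / (14 × 6) = 23000/84
≈ 273.8095

273.8095


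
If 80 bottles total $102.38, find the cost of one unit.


Unit rate = total / quantity
= 102.38 / 80
= $1.28 per unit

$1.28 per unit


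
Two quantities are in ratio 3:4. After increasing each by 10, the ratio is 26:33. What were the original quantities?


Let A = 3k, B = 4k.
(3k + 10) / (4k + 10) = 26/33
Cross-multiply: 33(3k + 10) = 26(4k + 10)
99k + 330 = 104k + 260
99k - 104k = 260 - 330
-5k = -70
k = -70/-5 = 14
A = 3×14 = 42, B = 4×14 = 56
= A = 42, B = 56

A = 42, B = 56


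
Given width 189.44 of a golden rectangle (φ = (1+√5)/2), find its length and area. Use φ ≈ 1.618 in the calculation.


φ = (1 + √5) / 2 ≈ 1.618
Length = width × φ = 189.44 × 1.618 = 306.51392
≈ 306.51
Area = width × length = 189.44 × 306.51392 = 58065.9970048 ≈ 58066.00
= Length: 306.51, Area: 58066.00

Length: 306.51, Area: 58066.00


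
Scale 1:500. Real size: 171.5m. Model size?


Model size = real / scale
= 171.5 / 500
= 0.3430 m

0.3430 m


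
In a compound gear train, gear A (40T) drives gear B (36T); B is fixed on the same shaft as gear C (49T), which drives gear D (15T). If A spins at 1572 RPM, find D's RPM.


Stage 1: RPM_B = RPM_A × t_A/t_B = 1572 × 40/36 = 62880/36 ≈ 1746.67
B and C share a shaft → RPM_C = RPM_B
Stage 2: RPM_D = RPM_C × t_C/t_D = RPM_A × (t_A×t_C)/(t_B×t_D)
Overall ratio = (40×49)/(36×15) = 1960/540
RPM_D = 1572 × 1960/540 = 3081120/540
≈ 5705.78 RPM

5705.78 RPM


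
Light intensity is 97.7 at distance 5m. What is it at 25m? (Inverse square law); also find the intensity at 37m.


I₁d₁² = I₂d₂²
I at 25m = 97.7 × (5/25)² = 97.7 × 25/625 = 2442.5/625 = 3.9080
I at 37m = 97.7 × (5/37)² = 97.7 × 25/1369 = 2442.5/1369 ≈ 1.7841
= 3.9080 and 1.7841

3.9080 and 1.7841


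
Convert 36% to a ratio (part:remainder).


36% means 36 parts out of 100; remainder = 64
Part : remainder = 36:64
GCD = 4
= 9:16

9:16


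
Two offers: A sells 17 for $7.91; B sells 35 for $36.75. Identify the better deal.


Deal A: $7.91/17 = $0.4653/unit
Deal B: $36.75/35 = $1.0500/unit
A is cheaper per unit
= Deal A

Deal A


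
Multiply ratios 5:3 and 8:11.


Compound ratio = (5×8) : (3×11)
= 40:33
GCD = 1
= 40:33

40:33


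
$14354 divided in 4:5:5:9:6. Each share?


Total parts = 4 + 5 + 5 + 9 + 6 = 29
Part 1: 14354 × 4/29 = 1979.86
Part 2: 14354 × 5/29 = 2474.83
Part 3: 14354 × 5/29 = 2474.83
Part 4: 14354 × 9/29 = 4454.69
Part 5: 14354 × 6/29 = 2969.79
= Part 1: $1979.86, Part 2: $2474.83, Part 3: $2474.83, Part 4: $4454.69, Part 5: $2969.79

Part 1: $1979.86, Part 2: $2474.83, Part 3: $2474.83, Part 4: $4454.69, Part 5: $2969.79


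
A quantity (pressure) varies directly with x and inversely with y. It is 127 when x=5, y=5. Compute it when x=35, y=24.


z = k·x/y
Solve for k using the known point: k = z·y/x = 127×5/5 = 635/5 = 127.0000
Now evaluate at x=35, y=24:
z = k × 35 / 24 = (635 × 35) / (5 × 24) = 22225/120
≈ 185.2083

185.2083


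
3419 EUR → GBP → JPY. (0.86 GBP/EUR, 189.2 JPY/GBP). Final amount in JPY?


Step 1: 3419 EUR × 0.86 = 2940.34 GBP
Step 2: 2940.34 GBP × 189.2 = 556312.33 JPY
Implied rate EUR→JPY = 0.86 × 189.2 = 162.7120
= 556312.33 JPY

556312.33 JPY


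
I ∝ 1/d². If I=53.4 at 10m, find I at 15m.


I₁d₁² = I₂d₂²
I₂ = I₁ × (d₁/d₂)²
= 53.4 × (10/15)²
= 53.4 × 100/225
= 5340/225
≈ 23.7333

23.7333


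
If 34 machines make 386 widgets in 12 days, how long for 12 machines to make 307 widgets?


Days ∝ work / workers, so d₂ = d₁ × (m₁/m₂) × (w₂/w₁)
Workers factor (inverse): 34/12 ≈ 2.8333
Work factor (direct): 307/386 ≈ 0.7953
d₂ = 12 × 34/12 × 307/386 = (12 × 34 × 307) / (12 × 386) = 125256/4632
≈ 27.04 days

27.04 days


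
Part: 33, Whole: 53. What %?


Percentage = (part / whole) × 100
= (33 / 53) × 100
≈ 62.26%

62.26%


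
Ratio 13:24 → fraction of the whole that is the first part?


Total parts = 13 + 24 = 37
First part: 13/37 = 13/37
= 13/37

13/37


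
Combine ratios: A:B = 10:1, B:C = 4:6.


Match B: multiply A:B by 4 → 40:4
Multiply B:C by 1 → 4:6
Combined: 40:4:6
GCD = 2
= 20:2:3

20:2:3


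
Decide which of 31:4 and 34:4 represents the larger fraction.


31/4 = 7.7500
34/4 = 8.5000
7.7500 < 8.5000, so 31:4 is less
= 34:4

34:4


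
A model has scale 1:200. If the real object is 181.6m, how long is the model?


Model size = real / scale
= 181.6 / 200
= 0.9080 m

0.9080 m


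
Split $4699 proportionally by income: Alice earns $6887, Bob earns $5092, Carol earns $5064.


Total income = 6887 + 5092 + 5064 = $17043
Alice: $4699 × 6887/17043 = $1898.84
Bob: $4699 × 5092/17043 = $1403.94
Carol: $4699 × 5064/17043 = $1396.22
= Alice: $1898.84, Bob: $1403.94, Carol: $1396.22

Alice: $1898.84, Bob: $1403.94, Carol: $1396.22


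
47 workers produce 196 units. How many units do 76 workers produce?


Direct proportion: y/x = constant
k = 196/47 ≈ 4.1702
y₂ = k × 76 = 196 × 76 / 47 = 14896/47
≈ 316.94

316.94


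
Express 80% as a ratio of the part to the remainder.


80% means 80 parts out of 100; remainder = 20
Part : remainder = 80:20
GCD = 20
= 4:1

4:1


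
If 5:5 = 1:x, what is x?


Cross multiply: 5 × x = 5 × 1
5x = 5
x = 5 / 5
= 1.00

1.00


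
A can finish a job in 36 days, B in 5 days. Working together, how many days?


Rate of A = 1/36 per day
Rate of B = 1/5 per day
Combined rate = 1/36 + 1/5 = 41/180 ≈ 0.2278 per day
Days = 1 / combined rate = 180/41
≈ 4.39 days

4.39 days


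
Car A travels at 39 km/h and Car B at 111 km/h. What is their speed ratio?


Ratio = 39:111
GCD = 3
Simplified = 13:37
Time ratio (same distance) = 37:13
Speed ratio = 13:37

13:37


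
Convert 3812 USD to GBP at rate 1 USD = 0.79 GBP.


Amount × rate = 3812 × 0.79
= 3011.48 GBP

3011.48 GBP


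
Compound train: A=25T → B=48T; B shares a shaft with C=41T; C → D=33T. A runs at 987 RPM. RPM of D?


Stage 1: RPM_B = RPM_A × t_A/t_B = 987 × 25/48 = 24675/48 ≈ 514.06
B and C share a shaft → RPM_C = RPM_B
Stage 2: RPM_D = RPM_C × t_C/t_D = RPM_A × (t_A×t_C)/(t_B×t_D)
Overall ratio = (25×41)/(48×33) = 1025/1584
RPM_D = 987 × 1025/1584 = 1011675/1584
≈ 638.68 RPM

638.68 RPM


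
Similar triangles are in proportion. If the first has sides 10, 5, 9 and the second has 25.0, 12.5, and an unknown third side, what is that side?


Scale factor = 25.0/10 = 2.5
Missing side = 9 × 2.5
= 22.5

22.5


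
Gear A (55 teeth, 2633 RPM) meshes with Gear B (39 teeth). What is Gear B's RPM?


Gear ratio = 55:39 = 55:39
RPM_B = RPM_A × (teeth_A / teeth_B)
= 2633 × (55/39)
= 3713.2 RPM

3713.2 RPM


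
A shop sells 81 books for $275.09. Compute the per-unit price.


Unit rate = total / quantity
= 275.09 / 81
= $3.40 per unit

$3.40 per unit


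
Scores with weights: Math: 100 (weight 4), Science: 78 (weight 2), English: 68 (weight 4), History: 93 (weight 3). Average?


Numerator = 100×4 + 78×2 + 68×4 + 93×3
= 400 + 156 + 272 + 279
= 1107
Total weight = 13
Weighted avg = 1107/13
= 85.15

85.15


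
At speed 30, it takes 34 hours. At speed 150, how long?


Inverse proportion: x × y = constant
k = 30 × 34 = 1020
y₂ = k / 150 = 1020 / 150
= 6.80

6.80


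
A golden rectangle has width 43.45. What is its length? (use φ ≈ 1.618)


φ = (1 + √5) / 2 ≈ 1.618
Length = width × φ = 43.45 × 1.618 = 70.3021
≈ 70.30

70.30


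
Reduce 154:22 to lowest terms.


GCD(154, 22) = 22
154/22 : 22/22
= 7:1

7:1


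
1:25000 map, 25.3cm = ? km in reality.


Real distance = map distance × scale
= 25.3cm × 25000
= 632500 cm = 6325.0 m
= 6.325 km

6.325 km


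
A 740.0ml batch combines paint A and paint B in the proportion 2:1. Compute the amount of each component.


Total parts = 2 + 1 = 3
paint A: 740.0 × 2/3 = 493.3ml
paint B: 740.0 × 1/3 = 246.7ml
= 493.3ml and 246.7ml

493.3ml and 246.7ml


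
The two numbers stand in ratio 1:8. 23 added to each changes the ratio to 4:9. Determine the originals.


Let A = 1k, B = 8k.
(1k + 23) / (8k + 23) = 4/9
Cross-multiply: 9(1k + 23) = 4(8k + 23)
9k + 207 = 32k + 92
9k - 32k = 92 - 207
-23k = -115
k = -115/-23 = 5
A = 1×5 = 5, B = 8×5 = 40
= A = 5, B = 40

A = 5, B = 40


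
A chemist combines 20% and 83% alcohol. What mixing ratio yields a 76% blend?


Let x parts of 20% mix with y parts of 83%.
20x + 83y = 76(x + y)
20x + 83y = 76x + 76y
x(20 - 76) = y(76 - 83)
x/y = (83 - 76)/(76 - 20) = 7/56
Simplify: 1:8
= 1:8

1:8


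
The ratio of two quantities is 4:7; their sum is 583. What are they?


Let A = 4k, B = 7k.
4k + 7k = 583
11k = 583 → k = 583/11 = 53
A = 4×53 = 212, B = 7×53 = 371
= A = 212, B = 371

A = 212, B = 371


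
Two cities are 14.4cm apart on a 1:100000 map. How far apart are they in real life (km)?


Real distance = map distance × scale
= 14.4cm × 100000
= 1440000 cm = 14400.0 m
= 14.400 km

14.400 km


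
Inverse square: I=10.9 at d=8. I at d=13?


I₁d₁² = I₂d₂²
I₂ = I₁ × (d₁/d₂)²
= 10.9 × (8/13)²
= 10.9 × 64/169
= 697.6/169
≈ 4.1278

4.1278


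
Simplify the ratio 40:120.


GCD(40, 120) = 40
40/40 : 120/40
= 1:3

1:3


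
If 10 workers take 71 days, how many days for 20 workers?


Inverse proportion: x × y = constant
k = 10 × 71 = 710
y₂ = k / 20 = 710 / 20
= 35.50

35.50


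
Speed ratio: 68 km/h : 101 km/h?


Ratio = 68:101
GCD = 1
Simplified = 68:101
Time ratio (same distance) = 101:68
Speed ratio = 68:101

68:101


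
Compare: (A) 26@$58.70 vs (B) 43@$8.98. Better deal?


Deal A: $58.70/26 = $2.2577/unit
Deal B: $8.98/43 = $0.2088/unit
B is cheaper per unit
= Deal B

Deal B


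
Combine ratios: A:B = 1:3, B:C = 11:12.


Match B: multiply A:B by 11 → 11:33
Multiply B:C by 3 → 33:36
Combined: 11:33:36
GCD = 1
= 11:33:36

11:33:36


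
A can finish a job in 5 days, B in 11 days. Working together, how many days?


Rate of A = 1/5 per day
Rate of B = 1/11 per day
Combined rate = 1/5 + 1/11 = 16/55 ≈ 0.2909 per day
Days = 1 / combined rate = 55/16
≈ 3.44 days

3.44 days


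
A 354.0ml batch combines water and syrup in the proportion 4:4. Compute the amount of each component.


Total parts = 4 + 4 = 8
water: 354.0 × 4/8 = 177.0ml
syrup: 354.0 × 4/8 = 177.0ml
= 177.0ml and 177.0ml

177.0ml and 177.0ml


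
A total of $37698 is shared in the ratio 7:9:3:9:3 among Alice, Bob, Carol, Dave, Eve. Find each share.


Total parts = 7 + 9 + 3 + 9 + 3 = 31
Alice: 37698 × 7/31 = 8512.45
Bob: 37698 × 9/31 = 10944.58
Carol: 37698 × 3/31 = 3648.19
Dave: 37698 × 9/31 = 10944.58
Eve: 37698 × 3/31 = 3648.19
= Alice: $8512.45, Bob: $10944.58, Carol: $3648.19, Dave: $10944.58, Eve: $3648.19

Alice: $8512.45, Bob: $10944.58, Carol: $3648.19, Dave: $10944.58, Eve: $3648.19


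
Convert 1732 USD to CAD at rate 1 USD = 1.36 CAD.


Amount × rate = 1732 × 1.36
= 2355.52 CAD

2355.52 CAD


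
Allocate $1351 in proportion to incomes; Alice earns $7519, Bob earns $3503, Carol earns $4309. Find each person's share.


Total income = 7519 + 3503 + 4309 = $15331
Alice: $1351 × 7519/15331 = $662.59
Bob: $1351 × 3503/15331 = $308.69
Carol: $1351 × 4309/15331 = $379.72
= Alice: $662.59, Bob: $308.69, Carol: $379.72

Alice: $662.59, Bob: $308.69, Carol: $379.72


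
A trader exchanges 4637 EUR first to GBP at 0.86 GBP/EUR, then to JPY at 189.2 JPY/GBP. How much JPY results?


Step 1: 4637 EUR × 0.86 = 3987.82 GBP
Step 2: 3987.82 GBP × 189.2 = 754495.54 JPY
Implied rate EUR→JPY = 0.86 × 189.2 = 162.7120
= 754495.54 JPY

754495.54 JPY


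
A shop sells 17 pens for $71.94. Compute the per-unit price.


Unit rate = total / quantity
= 71.94 / 17
= $4.23 per unit

$4.23 per unit


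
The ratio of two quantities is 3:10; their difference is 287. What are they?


Let A = 3k, B = 10k.
10k - 3k = 287
7k = 287 → k = 287/7 = 41
A = 3×41 = 123, B = 10×41 = 410
= A = 123, B = 410

A = 123, B = 410


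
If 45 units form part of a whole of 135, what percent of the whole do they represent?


Percentage = (part / whole) × 100
= (45 / 135) × 100
≈ 33.33%

33.33%


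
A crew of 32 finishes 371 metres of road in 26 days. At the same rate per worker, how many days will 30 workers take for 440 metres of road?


Days ∝ work / workers, so d₂ = d₁ × (m₁/m₂) × (w₂/w₁)
Workers factor (inverse): 32/30 ≈ 1.0667
Work factor (direct): 440/371 ≈ 1.1860
d₂ = 26 × 32/30 × 440/371 = (26 × 32 × 440) / (30 × 371) = 366080/11130
≈ 32.89 days

32.89 days


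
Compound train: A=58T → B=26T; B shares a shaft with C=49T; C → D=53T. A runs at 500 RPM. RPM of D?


Stage 1: RPM_B = RPM_A × t_A/t_B = 500 × 58/26 = 29000/26 ≈ 1115.38
B and C share a shaft → RPM_C = RPM_B
Stage 2: RPM_D = RPM_C × t_C/t_D = RPM_A × (t_A×t_C)/(t_B×t_D)
Overall ratio = (58×49)/(26×53) = 2842/1378
RPM_D = 500 × 2842/1378 = 1421000/1378
≈ 1031.20 RPM

1031.20 RPM


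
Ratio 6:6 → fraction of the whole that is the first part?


Total parts = 6 + 6 = 12
First part: 6/12 = 1/2
= 1/2

1/2


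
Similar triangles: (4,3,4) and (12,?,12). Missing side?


Scale factor = 12/4 = 3
Missing side = 3 × 3
= 9.0

9.0


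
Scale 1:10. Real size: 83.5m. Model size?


Model size = real / scale
= 83.5 / 10
= 8.3500 m

8.3500 m


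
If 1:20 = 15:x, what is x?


Cross multiply: 1 × x = 20 × 15
1x = 300
x = 300 / 1
= 300.00

300.00


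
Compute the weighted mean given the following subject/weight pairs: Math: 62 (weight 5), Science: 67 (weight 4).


Numerator = 62×5 + 67×4
= 310 + 268
= 578
Total weight = 9
Weighted avg = 578/9
= 64.22

64.22


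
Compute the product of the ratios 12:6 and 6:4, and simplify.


Compound ratio = (12×6) : (6×4)
= 72:24
GCD = 24
= 3:1

3:1


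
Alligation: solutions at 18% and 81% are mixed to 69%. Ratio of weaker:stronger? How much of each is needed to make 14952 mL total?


Let x parts of 18% mix with y parts of 81%.
18x + 81y = 69(x + y)
18x + 81y = 69x + 69y
x(18 - 69) = y(69 - 81)
x/y = (81 - 69)/(69 - 18) = 12/51
Simplify: 4:17
Total parts = 21; one part = 14952/21 = 712.00 mL
18% solution: 4×712.00 = 2848.00 mL
81% solution: 17×712.00 = 12104.00 mL
= ratio 4:17; 2848.00 mL and 12104.00 mL

ratio 4:17; 2848.00 mL and 12104.00 mL


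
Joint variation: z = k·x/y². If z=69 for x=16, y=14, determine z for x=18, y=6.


z = k·x/y²
Solve for k using the known point: k = z·y²/x = 69×196/16 = 13524/16 = 845.2500
Now evaluate at x=18, y=6:
z = k × 18 / 36 = (13524 × 18) / (16 × 36) = 243432/576
= 422.6250

422.6250


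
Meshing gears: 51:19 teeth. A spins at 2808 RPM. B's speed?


Gear ratio = 51:19 = 51:19
RPM_B = RPM_A × (teeth_A / teeth_B)
= 2808 × (51/19)
= 7537.3 RPM

7537.3 RPM


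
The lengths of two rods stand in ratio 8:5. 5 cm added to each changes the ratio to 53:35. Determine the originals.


Let A = 8k, B = 5k.
(8k + 5) / (5k + 5) = 53/35
Cross-multiply: 35(8k + 5) = 53(5k + 5)
280k + 175 = 265k + 265
280k - 265k = 265 - 175
15k = 90
k = 90/15 = 6
A = 8×6 = 48, B = 5×6 = 30
= A = 48, B = 30

A = 48, B = 30


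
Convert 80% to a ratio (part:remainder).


80% means 80 parts out of 100; remainder = 20
Part : remainder = 80:20
GCD = 20
= 4:1

4:1


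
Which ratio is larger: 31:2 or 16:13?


31/2 = 15.5000
16/13 = 1.2308
15.5000 > 1.2308, so 31:2 is greater
= 31:2

31:2


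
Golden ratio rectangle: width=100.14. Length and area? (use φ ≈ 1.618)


φ = (1 + √5) / 2 ≈ 1.618
Length = width × φ = 100.14 × 1.618 = 162.02652
≈ 162.03
Area = width × length = 100.14 × 162.02652 = 16225.3357128 ≈ 16225.34
= Length: 162.03, Area: 16225.34

Length: 162.03, Area: 16225.34


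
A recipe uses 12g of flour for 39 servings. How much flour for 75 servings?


Direct proportion: y/x = constant
k = 12/39 ≈ 0.3077
y₂ = k × 75 = 12 × 75 / 39 = 900/39
≈ 23.08

23.08


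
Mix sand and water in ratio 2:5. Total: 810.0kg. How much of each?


Total parts = 2 + 5 = 7
sand: 810.0 × 2/7 = 231.4kg
water: 810.0 × 5/7 = 578.6kg
= 231.4kg and 578.6kg

231.4kg and 578.6kg


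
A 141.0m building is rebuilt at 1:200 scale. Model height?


Model size = real / scale
= 141.0 / 200
= 0.7050 m

0.7050 m


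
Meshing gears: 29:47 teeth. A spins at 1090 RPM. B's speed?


Gear ratio = 29:47 = 29:47
RPM_B = RPM_A × (teeth_A / teeth_B)
= 1090 × (29/47)
= 672.6 RPM

672.6 RPM


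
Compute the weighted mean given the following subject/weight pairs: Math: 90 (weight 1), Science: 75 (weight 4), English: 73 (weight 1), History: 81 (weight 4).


Numerator = 90×1 + 75×4 + 73×1 + 81×4
= 90 + 300 + 73 + 324
= 787
Total weight = 10
Weighted avg = 787/10
= 78.70

78.70


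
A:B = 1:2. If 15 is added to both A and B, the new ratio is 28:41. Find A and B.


Let A = 1k, B = 2k.
(1k + 15) / (2k + 15) = 28/41
Cross-multiply: 41(1k + 15) = 28(2k + 15)
41k + 615 = 56k + 420
41k - 56k = 420 - 615
-15k = -195
k = -195/-15 = 13
A = 1×13 = 13, B = 2×13 = 26
= A = 13, B = 26

A = 13, B = 26


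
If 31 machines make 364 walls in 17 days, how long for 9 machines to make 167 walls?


Days ∝ work / workers, so d₂ = d₁ × (m₁/m₂) × (w₂/w₁)
Workers factor (inverse): 31/9 ≈ 3.4444
Work factor (direct): 167/364 ≈ 0.4588
d₂ = 17 × 31/9 × 167/364 = (17 × 31 × 167) / (9 × 364) = 88009/3276
≈ 26.86 days

26.86 days


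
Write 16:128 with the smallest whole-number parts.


GCD(16, 128) = 16
16/16 : 128/16
= 1:8

1:8


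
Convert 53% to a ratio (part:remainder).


53% means 53 parts out of 100; remainder = 47
Part : remainder = 53:47
GCD = 1
= 53:47

53:47


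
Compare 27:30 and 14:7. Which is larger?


27/30 = 0.9000
14/7 = 2.0000
0.9000 < 2.0000, so 27:30 is less
= 14:7

14:7


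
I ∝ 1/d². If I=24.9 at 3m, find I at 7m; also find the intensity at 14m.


I₁d₁² = I₂d₂²
I at 7m = 24.9 × (3/7)² = 24.9 × 9/49 = 224.1/49 ≈ 4.5735
I at 14m = 24.9 × (3/14)² = 24.9 × 9/196 = 224.1/196 ≈ 1.1434
= 4.5735 and 1.1434

4.5735 and 1.1434


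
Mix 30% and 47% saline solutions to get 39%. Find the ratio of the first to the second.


Let x parts of 30% mix with y parts of 47%.
30x + 47y = 39(x + y)
30x + 47y = 39x + 39y
x(30 - 39) = y(39 - 47)
x/y = (47 - 39)/(39 - 30) = 8/9
Simplify: 8:9
= 8:9

8:9


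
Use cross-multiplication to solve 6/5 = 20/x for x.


Cross multiply: 6 × x = 5 × 20
6x = 100
x = 100 / 6
= 16.67

16.67


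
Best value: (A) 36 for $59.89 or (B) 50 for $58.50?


Deal A: $59.89/36 = $1.6636/unit
Deal B: $58.50/50 = $1.1700/unit
B is cheaper per unit
= Deal B

Deal B


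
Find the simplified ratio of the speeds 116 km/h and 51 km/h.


Ratio = 116:51
GCD = 1
Simplified = 116:51
Time ratio (same distance) = 51:116
Speed ratio = 116:51

116:51


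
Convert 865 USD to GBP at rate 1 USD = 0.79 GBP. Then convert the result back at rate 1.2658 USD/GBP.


Amount × rate = 865 × 0.79 = 683.35 GBP
Round-trip: 683.35 × 1.2658 = 864.98 USD
= 683.35 GBP, then 864.98 USD

683.35 GBP, then 864.98 USD


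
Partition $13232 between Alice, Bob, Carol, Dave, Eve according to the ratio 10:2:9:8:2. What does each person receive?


Total parts = 10 + 2 + 9 + 8 + 2 = 31
Alice: 13232 × 10/31 = 4268.39
Bob: 13232 × 2/31 = 853.68
Carol: 13232 × 9/31 = 3841.55
Dave: 13232 × 8/31 = 3414.71
Eve: 13232 × 2/31 = 853.68
= Alice: $4268.39, Bob: $853.68, Carol: $3841.55, Dave: $3414.71, Eve: $853.68

Alice: $4268.39, Bob: $853.68, Carol: $3841.55, Dave: $3414.71, Eve: $853.68


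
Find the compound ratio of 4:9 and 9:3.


Compound ratio = (4×9) : (9×3)
= 36:27
GCD = 9
= 4:3

4:3


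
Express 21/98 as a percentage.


Percentage = (part / whole) × 100
= (21 / 98) × 100
≈ 21.43%

21.43%
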